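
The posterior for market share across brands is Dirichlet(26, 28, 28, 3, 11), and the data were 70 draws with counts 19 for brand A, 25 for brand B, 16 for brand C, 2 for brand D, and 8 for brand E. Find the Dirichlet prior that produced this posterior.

Dirichlet(7, 3, 12, 1, 3)

For a Dirichlet(α) prior with multinomial counts c, the posterior is Dirichlet(α + c) componentwise.
Subtract each count from the matching posterior parameter: 26−19=7, 28−25=3, 28−16=12, 3−2=1, 11−8=3.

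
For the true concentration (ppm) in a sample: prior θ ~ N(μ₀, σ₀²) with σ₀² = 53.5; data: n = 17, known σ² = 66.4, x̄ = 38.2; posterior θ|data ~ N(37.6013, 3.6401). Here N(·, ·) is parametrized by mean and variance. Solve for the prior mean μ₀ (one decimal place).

μ₀ = 29.4

With known observation variance, the Normal–Normal posterior has precision τ_n = τ₀ + n/σ² and mean μ_n = (τ₀μ₀ + (n/σ²)x̄)/τ_n.
Here τ₀ = 1/53.5 = 0.018692 and τ_data = 17/66.4 = 0.256024, so τ_n = 0.274716.
Rearranging for μ₀: μ₀ = (μ_n·τ_n − τ_data·x̄)/τ₀ = (37.6013·0.274716 − 0.256024·38.2) / 0.018692 = 0.549562/0.018692 ≈ 29.4.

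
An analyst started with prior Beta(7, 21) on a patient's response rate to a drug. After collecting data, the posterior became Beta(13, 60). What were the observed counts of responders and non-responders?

6 responders and 39 non-responders

A Beta(a, b) prior with s successes and f failures in binomial data gives a Beta(a+s, b+f) posterior.
Match parameters: s=13−7=6, f=60−21=39.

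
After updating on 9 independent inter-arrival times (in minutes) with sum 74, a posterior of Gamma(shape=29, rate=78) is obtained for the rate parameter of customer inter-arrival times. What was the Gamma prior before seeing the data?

Gamma(shape=20, rate=4)

For an exponential likelihood with a Gamma(α, β) prior on the rate, n observations with total T give posterior Gamma(α+n, β+T).
So α = 29 − 9 = 20 and β = 78 − 74 = 4.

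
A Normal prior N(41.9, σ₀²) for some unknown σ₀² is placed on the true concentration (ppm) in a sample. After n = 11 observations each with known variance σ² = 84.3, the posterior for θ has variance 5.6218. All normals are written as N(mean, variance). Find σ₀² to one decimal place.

σ₀² = 21.1

For the Normal–Normal model with known σ², precisions add: τ_n = τ₀ + n/σ².
So 1/σ₀² = 1/5.6218 − 11/84.3 = 0.177879 − 0.130486 = 0.047393.
Hence σ₀² = 1/0.047393 ≈ 21.1.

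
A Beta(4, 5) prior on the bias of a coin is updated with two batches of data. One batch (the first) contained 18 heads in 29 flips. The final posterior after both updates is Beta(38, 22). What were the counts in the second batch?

Sequential conjugate updates are equivalent to a single update on the pooled data, so total successes = posterior α − prior α and total failures = posterior β − prior β.
Total across both batches: 38−4=34 heads, 22−5=17 tails.
Subtract the first batch: 34−18=16 heads and 17−11=6 tails.

16 heads and 6 tails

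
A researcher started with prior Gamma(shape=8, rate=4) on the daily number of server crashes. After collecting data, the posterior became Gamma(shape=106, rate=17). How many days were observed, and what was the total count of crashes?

n = 13 days with total 98 crashes

Gamma–Poisson conjugacy: posterior shape = α + Σxᵢ, posterior rate = β + n.
Matching: Σxᵢ = 106 − 8 = 98 and n = 17 − 4 = 13.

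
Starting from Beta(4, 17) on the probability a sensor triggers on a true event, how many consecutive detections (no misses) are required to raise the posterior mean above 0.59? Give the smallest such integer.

After k detections and 0 misses the posterior is Beta(4+k, 17), with mean (4+k)/(4+17+k).
Set (4+k)/(21+k) > 0.59 and solve: k > (0.59·21 − 4)/(1 − 0.59) = 20.463.
The smallest integer exceeding 20.463 is 21, and checking k=21: (25)/(42) = 0.5952 > 0.59.

k = 21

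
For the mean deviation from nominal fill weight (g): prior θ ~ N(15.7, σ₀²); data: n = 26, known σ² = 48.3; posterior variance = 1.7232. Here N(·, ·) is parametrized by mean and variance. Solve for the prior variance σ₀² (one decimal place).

σ₀² = 23.8

For the Normal–Normal model with known σ², precisions add: τ_n = τ₀ + n/σ².
So 1/σ₀² = 1/1.7232 − 26/48.3 = 0.580316 − 0.538302 = 0.042014.
Hence σ₀² = 1/0.042014 ≈ 23.8.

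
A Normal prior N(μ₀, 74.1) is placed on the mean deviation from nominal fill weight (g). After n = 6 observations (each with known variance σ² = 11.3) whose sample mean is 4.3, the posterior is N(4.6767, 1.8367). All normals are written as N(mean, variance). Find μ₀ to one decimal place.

μ₀ = 19.5

With known observation variance, the Normal–Normal posterior has precision τ_n = τ₀ + n/σ² and mean μ_n = (τ₀μ₀ + (n/σ²)x̄)/τ_n.
Here τ₀ = 1/74.1 = 0.013495 and τ_data = 6/11.3 = 0.530973, so τ_n = 0.544468.
Rearranging for μ₀: μ₀ = (μ_n·τ_n − τ_data·x̄)/τ₀ = (4.6767·0.544468 − 0.530973·4.3) / 0.013495 = 0.263130/0.013495 ≈ 19.5.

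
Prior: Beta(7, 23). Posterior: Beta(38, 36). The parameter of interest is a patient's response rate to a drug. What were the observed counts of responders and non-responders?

31 responders and 13 non-responders

Beta is conjugate to the binomial likelihood: posterior = Beta(α+s, β+f).
Match parameters: s=38−7=31, f=36−23=13.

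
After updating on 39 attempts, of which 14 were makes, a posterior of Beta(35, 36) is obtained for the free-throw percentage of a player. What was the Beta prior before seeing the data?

Under Beta–binomial conjugacy the posterior parameters are (a+s, b+f).
Subtract the data counts: 35−14=21, 36−25=11.

Beta(21, 11)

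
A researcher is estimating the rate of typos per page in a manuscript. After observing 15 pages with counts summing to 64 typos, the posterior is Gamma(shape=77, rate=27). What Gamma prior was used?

Gamma(shape=13, rate=12)

Gamma–Poisson conjugacy: posterior shape = α + Σxᵢ, posterior rate = β + n.
So α = 77 − 64 = 13 and β = 27 − 15 = 12.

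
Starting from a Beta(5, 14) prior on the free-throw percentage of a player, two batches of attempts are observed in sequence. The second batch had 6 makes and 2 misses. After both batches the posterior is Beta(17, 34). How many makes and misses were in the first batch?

6 makes and 18 misses

Because Beta–binomial updating is additive in the counts, the combined data contributed (α_post−α_prior, β_post−β_prior) successes and failures.
Total across both batches: 17−5=12 makes, 34−14=20 misses.
Subtract the second batch: 12−6=6 makes and 20−2=18 misses.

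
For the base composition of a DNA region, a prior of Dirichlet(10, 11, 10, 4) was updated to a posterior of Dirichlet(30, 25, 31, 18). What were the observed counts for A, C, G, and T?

counts (20, 14, 21, 14)

For a Dirichlet(α) prior with multinomial counts c, the posterior is Dirichlet(α + c) componentwise.
Counts are posterior − prior componentwise: 30−10=20, 25−11=14, 31−10=21, 18−4=14.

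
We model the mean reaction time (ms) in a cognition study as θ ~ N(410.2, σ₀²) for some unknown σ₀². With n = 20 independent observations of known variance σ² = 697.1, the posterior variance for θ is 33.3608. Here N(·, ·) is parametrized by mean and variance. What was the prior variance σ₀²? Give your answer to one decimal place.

For the Normal–Normal model with known σ², precisions add: τ_n = τ₀ + n/σ².
So 1/σ₀² = 1/33.3608 − 20/697.1 = 0.029975 − 0.028690 = 0.001285.
Hence σ₀² = 1/0.001285 ≈ 778.2.

σ₀² = 778.2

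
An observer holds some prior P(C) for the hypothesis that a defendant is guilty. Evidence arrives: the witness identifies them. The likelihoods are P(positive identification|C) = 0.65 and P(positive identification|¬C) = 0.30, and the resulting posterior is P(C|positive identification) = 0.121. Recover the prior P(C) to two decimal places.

P(C) = 0.06

In odds form, posterior odds = prior odds × likelihood ratio, so prior odds = posterior odds ÷ LR.
Posterior odds = 0.121/(1−0.121) = 0.1377. LR = 0.65/0.30 = 2.1667.
Prior odds = 0.1377/2.1667 = 0.0636, so P(C) = 0.0636/(1+0.0636) ≈ 0.06.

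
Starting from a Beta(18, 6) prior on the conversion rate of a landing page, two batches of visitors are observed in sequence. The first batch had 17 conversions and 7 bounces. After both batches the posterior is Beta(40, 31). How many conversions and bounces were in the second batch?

5 conversions and 18 bounces

Sequential conjugate updates are equivalent to a single update on the pooled data, so total successes = posterior α − prior α and total failures = posterior β − prior β.
Total across both batches: 40−18=22 conversions, 31−6=25 bounces.
Subtract the first batch: 22−17=5 conversions and 25−7=18 bounces.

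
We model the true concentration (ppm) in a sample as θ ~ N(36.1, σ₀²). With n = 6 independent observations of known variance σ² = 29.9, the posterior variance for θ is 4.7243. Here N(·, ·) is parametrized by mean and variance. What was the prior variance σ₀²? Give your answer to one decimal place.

σ₀² = 90.9

For the Normal–Normal model with known σ², precisions add: τ_n = τ₀ + n/σ².
So 1/σ₀² = 1/4.7243 − 6/29.9 = 0.211672 − 0.200669 = 0.011003.
Hence σ₀² = 1/0.011003 ≈ 90.9.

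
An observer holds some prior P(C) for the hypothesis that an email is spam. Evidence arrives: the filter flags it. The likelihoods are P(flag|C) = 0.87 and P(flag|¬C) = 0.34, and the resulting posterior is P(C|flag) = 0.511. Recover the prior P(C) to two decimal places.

Bayes' rule in odds form gives O(C|E) = O(C)·[P(E|C)/P(E|¬C)], hence O(C) = O(C|E)/LR.
Posterior odds = 0.511/(1−0.511) = 1.0450. LR = 0.87/0.34 = 2.5588.
Prior odds = 1.0450/2.5588 = 0.4084, so P(C) = 0.4084/(1+0.4084) ≈ 0.29.

P(C) = 0.29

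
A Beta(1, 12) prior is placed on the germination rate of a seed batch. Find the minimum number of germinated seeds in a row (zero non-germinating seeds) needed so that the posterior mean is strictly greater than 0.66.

After k germinated seeds and 0 non-germinating seeds the posterior is Beta(1+k, 12), with mean (1+k)/(1+12+k).
Set (1+k)/(13+k) > 0.66 and solve: k > (0.66·13 − 1)/(1 − 0.66) = 22.294.
The smallest integer exceeding 22.294 is 23.

k = 23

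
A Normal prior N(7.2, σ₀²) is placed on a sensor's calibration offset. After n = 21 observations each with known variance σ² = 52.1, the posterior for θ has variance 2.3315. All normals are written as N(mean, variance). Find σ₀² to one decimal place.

For the Normal–Normal model with known σ², precisions add: τ_n = τ₀ + n/σ².
So 1/σ₀² = 1/2.3315 − 21/52.1 = 0.428908 − 0.403071 = 0.025837.
Hence σ₀² = 1/0.025837 ≈ 38.7.

σ₀² = 38.7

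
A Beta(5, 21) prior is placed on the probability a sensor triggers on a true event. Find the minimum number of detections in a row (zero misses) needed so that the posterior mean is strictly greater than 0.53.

After k detections and 0 misses the posterior is Beta(5+k, 21), with mean (5+k)/(5+21+k).
Set (5+k)/(26+k) > 0.53 and solve: k > (0.53·26 − 5)/(1 − 0.53) = 18.681.
The smallest integer exceeding 18.681 is 19, and checking k=19: (24)/(45) = 0.5333 > 0.53.

k = 19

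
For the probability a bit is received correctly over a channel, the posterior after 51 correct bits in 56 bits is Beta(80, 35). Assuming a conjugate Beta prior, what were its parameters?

Under Beta–binomial conjugacy the posterior parameters are (a+s, b+f).
Subtract the data counts: 80−51=29, 35−5=30.

Beta(29, 30)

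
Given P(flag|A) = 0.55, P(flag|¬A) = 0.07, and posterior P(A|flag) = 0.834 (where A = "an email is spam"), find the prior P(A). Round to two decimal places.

In odds form, posterior odds = prior odds × likelihood ratio, so prior odds = posterior odds ÷ LR.
Posterior odds = 0.834/(1−0.834) = 5.0241. LR = 0.55/0.07 = 7.8571.
Prior odds = 5.0241/7.8571 = 0.6394, so P(A) = 0.6394/(1+0.6394) ≈ 0.39.

P(A) = 0.39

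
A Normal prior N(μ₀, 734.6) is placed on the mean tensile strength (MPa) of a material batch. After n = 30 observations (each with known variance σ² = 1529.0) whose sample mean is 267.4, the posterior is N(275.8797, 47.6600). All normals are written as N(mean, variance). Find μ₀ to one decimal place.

With known observation variance, the Normal–Normal posterior has precision τ_n = τ₀ + n/σ² and mean μ_n = (τ₀μ₀ + (n/σ²)x̄)/τ_n.
Here τ₀ = 1/734.6 = 0.001361 and τ_data = 30/1529.0 = 0.019621, so τ_n = 0.020982.
Rearranging for μ₀: μ₀ = (μ_n·τ_n − τ_data·x̄)/τ₀ = (275.8797·0.020982 − 0.019621·267.4) / 0.001361 = 0.541852/0.001361 ≈ 398.1.

μ₀ = 398.1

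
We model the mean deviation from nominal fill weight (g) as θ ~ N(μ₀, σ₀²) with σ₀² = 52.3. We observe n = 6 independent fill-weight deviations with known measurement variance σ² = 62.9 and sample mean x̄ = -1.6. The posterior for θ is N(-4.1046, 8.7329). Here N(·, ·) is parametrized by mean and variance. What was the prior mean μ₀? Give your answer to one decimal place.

With known observation variance, the Normal–Normal posterior has precision τ_n = τ₀ + n/σ² and mean μ_n = (τ₀μ₀ + (n/σ²)x̄)/τ_n.
Here τ₀ = 1/52.3 = 0.019120 and τ_data = 6/62.9 = 0.095390, so τ_n = 0.114510.
Rearranging for μ₀: μ₀ = (μ_n·τ_n − τ_data·x̄)/τ₀ = (-4.1046·0.114510 − 0.095390·-1.6) / 0.019120 = -0.317394/0.019120 ≈ -16.6.

μ₀ = -16.6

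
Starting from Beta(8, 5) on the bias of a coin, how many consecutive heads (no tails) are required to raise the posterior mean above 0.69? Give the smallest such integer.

k = 4

After k heads and 0 tails the posterior is Beta(8+k, 5), with mean (8+k)/(8+5+k).
Set (8+k)/(13+k) > 0.69 and solve: k > (0.69·13 − 8)/(1 − 0.69) = 3.129.
The smallest integer exceeding 3.129 is 4, and checking k=4: (12)/(17) = 0.7059 > 0.69.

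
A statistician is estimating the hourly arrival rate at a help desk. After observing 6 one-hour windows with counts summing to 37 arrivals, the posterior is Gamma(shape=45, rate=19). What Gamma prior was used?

Gamma(shape=8, rate=13)

Gamma–Poisson conjugacy: posterior shape = α + Σxᵢ, posterior rate = β + n.
So α = 45 − 37 = 8 and β = 19 − 6 = 13.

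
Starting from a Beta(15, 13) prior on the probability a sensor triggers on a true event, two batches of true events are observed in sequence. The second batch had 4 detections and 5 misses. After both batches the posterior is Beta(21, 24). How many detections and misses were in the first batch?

2 detections and 6 misses

Sequential conjugate updates are equivalent to a single update on the pooled data, so total successes = posterior α − prior α and total failures = posterior β − prior β.
Total across both batches: 21−15=6 detections, 24−13=11 misses.
Subtract the second batch: 6−4=2 detections and 11−5=6 misses.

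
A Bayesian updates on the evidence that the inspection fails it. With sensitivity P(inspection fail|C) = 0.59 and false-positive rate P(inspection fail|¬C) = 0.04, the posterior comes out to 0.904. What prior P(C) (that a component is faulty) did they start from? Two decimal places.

Bayes' rule in odds form gives O(C|E) = O(C)·[P(E|C)/P(E|¬C)], hence O(C) = O(C|E)/LR.
Posterior odds = 0.904/(1−0.904) = 9.4167. LR = 0.59/0.04 = 14.7500.
Prior odds = 9.4167/14.7500 = 0.6384, so P(C) = 0.6384/(1+0.6384) ≈ 0.39.

P(C) = 0.39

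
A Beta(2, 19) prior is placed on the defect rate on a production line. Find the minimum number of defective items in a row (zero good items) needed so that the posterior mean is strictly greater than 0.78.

After k defective items and 0 good items the posterior is Beta(2+k, 19), with mean (2+k)/(2+19+k).
Set (2+k)/(21+k) > 0.78 and solve: k > (0.78·21 − 2)/(1 − 0.78) = 65.364.
The smallest integer exceeding 65.364 is 66, and checking k=66: (68)/(87) = 0.7816 > 0.78.

k = 66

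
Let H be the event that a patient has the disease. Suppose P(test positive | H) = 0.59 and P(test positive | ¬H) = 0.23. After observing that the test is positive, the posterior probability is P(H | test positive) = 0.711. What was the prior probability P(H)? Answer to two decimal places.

P(H) = 0.49

In odds form, posterior odds = prior odds × likelihood ratio, so prior odds = posterior odds ÷ LR.
Posterior odds = 0.711/(1−0.711) = 2.4602. LR = 0.59/0.23 = 2.5652.
Prior odds = 2.4602/2.5652 = 0.9591, so P(H) = 0.9591/(1+0.9591) ≈ 0.49.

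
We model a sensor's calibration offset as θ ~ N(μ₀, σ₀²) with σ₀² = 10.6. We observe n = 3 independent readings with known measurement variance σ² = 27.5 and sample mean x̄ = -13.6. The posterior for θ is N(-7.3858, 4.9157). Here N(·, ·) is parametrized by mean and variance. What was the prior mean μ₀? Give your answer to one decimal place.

The posterior mean is a precision-weighted average: μ_n = (τ₀μ₀ + τ_data·x̄)/(τ₀+τ_data), with τ₀=1/σ₀² and τ_data=n/σ².
Here τ₀ = 1/10.6 = 0.094340 and τ_data = 3/27.5 = 0.109091, so τ_n = 0.203431.
Rearranging for μ₀: μ₀ = (μ_n·τ_n − τ_data·x̄)/τ₀ = (-7.3858·0.203431 − 0.109091·-13.6) / 0.094340 = -0.018863/0.094340 ≈ -0.2.

μ₀ = -0.2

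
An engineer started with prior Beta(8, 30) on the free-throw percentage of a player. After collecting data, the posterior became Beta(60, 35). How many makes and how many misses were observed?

Beta is conjugate to the binomial likelihood: posterior = Beta(a+s, b+f).
So s = 60 − 8 = 52 and f = 35 − 30 = 5.

52 makes and 5 misses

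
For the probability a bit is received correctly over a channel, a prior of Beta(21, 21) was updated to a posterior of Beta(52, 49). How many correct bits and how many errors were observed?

Beta is conjugate to the binomial likelihood: posterior = Beta(α+s, β+f).
So s = 52 − 21 = 31 and f = 49 − 21 = 28.

31 correct bits and 28 errors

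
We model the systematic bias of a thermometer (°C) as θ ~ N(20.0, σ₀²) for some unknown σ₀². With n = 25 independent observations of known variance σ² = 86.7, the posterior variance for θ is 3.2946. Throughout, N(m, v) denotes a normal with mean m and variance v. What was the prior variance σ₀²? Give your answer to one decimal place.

Posterior precision equals prior precision plus data precision: 1/σ_n² = 1/σ₀² + n/σ².
So 1/σ₀² = 1/3.2946 − 25/86.7 = 0.303527 − 0.288351 = 0.015176.
Hence σ₀² = 1/0.015176 ≈ 65.9.

σ₀² = 65.9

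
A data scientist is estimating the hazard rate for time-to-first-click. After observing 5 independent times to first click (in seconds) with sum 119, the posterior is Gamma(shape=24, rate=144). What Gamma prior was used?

Gamma–exponential conjugacy: posterior shape = α + n, posterior rate = β + Σtᵢ.
So α = 24 − 5 = 19 and β = 144 − 119 = 25.

Gamma(shape=19, rate=25)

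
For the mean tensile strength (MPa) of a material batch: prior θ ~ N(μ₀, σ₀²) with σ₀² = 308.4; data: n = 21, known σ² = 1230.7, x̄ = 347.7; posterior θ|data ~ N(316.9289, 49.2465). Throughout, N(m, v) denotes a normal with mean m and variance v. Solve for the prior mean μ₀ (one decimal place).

The posterior mean is a precision-weighted average: μ_n = (τ₀μ₀ + τ_data·x̄)/(τ₀+τ_data), with τ₀=1/σ₀² and τ_data=n/σ².
Here τ₀ = 1/308.4 = 0.003243 and τ_data = 21/1230.7 = 0.017063, so τ_n = 0.020306.
Rearranging for μ₀: μ₀ = (μ_n·τ_n − τ_data·x̄)/τ₀ = (316.9289·0.020306 − 0.017063·347.7) / 0.003243 = 0.502753/0.003243 ≈ 155.0.

μ₀ = 155.0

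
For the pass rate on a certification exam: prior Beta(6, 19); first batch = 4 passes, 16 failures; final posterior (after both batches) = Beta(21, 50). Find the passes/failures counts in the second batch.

11 passes and 15 failures

Because Beta–binomial updating is additive in the counts, the combined data contributed (α_post−α_prior, β_post−β_prior) successes and failures.
Total across both batches: 21−6=15 passes, 50−19=31 failures.
Subtract the first batch: 15−4=11 passes and 31−16=15 failures.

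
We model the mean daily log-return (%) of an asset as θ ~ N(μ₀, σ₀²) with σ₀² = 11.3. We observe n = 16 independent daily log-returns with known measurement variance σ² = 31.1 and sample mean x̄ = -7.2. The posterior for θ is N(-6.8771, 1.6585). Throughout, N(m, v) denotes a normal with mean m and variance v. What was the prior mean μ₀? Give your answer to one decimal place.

μ₀ = -5.0

The posterior mean is a precision-weighted average: μ_n = (τ₀μ₀ + τ_data·x̄)/(τ₀+τ_data), with τ₀=1/σ₀² and τ_data=n/σ².
Here τ₀ = 1/11.3 = 0.088496 and τ_data = 16/31.1 = 0.514469, so τ_n = 0.602965.
Rearranging for μ₀: μ₀ = (μ_n·τ_n − τ_data·x̄)/τ₀ = (-6.8771·0.602965 − 0.514469·-7.2) / 0.088496 = -0.442474/0.088496 ≈ -5.0.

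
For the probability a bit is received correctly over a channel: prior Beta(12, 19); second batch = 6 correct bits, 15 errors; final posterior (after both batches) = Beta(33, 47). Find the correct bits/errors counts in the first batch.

15 correct bits and 13 errors

Because Beta–binomial updating is additive in the counts, the combined data contributed (α_post−α_prior, β_post−β_prior) successes and failures.
Total across both batches: 33−12=21 correct bits, 47−19=28 errors.
Subtract the second batch: 21−6=15 correct bits and 28−15=13 errors.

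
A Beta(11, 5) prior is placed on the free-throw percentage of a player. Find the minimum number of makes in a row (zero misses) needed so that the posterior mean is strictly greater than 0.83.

k = 14

After k makes and 0 misses the posterior is Beta(11+k, 5), with mean (11+k)/(11+5+k).
Set (11+k)/(16+k) > 0.83 and solve: k > (0.83·16 − 11)/(1 − 0.83) = 13.412.
The smallest integer exceeding 13.412 is 14.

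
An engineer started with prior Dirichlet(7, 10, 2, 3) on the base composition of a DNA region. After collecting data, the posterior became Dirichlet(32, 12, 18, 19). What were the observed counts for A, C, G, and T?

For a Dirichlet(α) prior with multinomial counts c, the posterior is Dirichlet(α + c) componentwise.
Counts are posterior − prior componentwise: 32−7=25, 12−10=2, 18−2=16, 19−3=16.

counts (25, 2, 16, 16)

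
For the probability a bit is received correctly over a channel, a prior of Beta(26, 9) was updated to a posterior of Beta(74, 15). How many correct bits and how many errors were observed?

A Beta(a, b) prior with s successes and f failures in binomial data gives a Beta(a+s, b+f) posterior.
So s = 74 − 26 = 48 and f = 15 − 9 = 6.

48 correct bits and 6 errors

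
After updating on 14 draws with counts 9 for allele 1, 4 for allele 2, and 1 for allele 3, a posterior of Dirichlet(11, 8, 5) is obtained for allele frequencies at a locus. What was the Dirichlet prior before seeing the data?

Dirichlet(2, 4, 4)

For a Dirichlet(α) prior with multinomial counts c, the posterior is Dirichlet(α + c) componentwise.
Subtract each count from the matching posterior parameter: 11−9=2, 8−4=4, 5−1=4.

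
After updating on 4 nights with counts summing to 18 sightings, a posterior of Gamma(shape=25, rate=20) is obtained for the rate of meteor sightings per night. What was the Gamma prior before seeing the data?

Gamma(shape=7, rate=16)

A Gamma(α, β) prior (rate parametrization) on a Poisson rate with n observations summing to S gives posterior Gamma(α+S, β+n).
So α = 25 − 18 = 7 and β = 20 − 4 = 16.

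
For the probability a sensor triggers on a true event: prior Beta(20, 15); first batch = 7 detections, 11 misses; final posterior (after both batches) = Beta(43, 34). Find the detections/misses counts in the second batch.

16 detections and 8 misses

Sequential conjugate updates are equivalent to a single update on the pooled data, so total successes = posterior α − prior α and total failures = posterior β − prior β.
Total across both batches: 43−20=23 detections, 34−15=19 misses.
Subtract the first batch: 23−7=16 detections and 19−11=8 misses.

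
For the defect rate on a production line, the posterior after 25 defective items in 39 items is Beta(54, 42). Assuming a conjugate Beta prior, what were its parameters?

Beta(29, 28)

Under Beta–binomial conjugacy the posterior parameters are (a+s, b+f).
Subtract the data counts: 54−25=29, 42−14=28.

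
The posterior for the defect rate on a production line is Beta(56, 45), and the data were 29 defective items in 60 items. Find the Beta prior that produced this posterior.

Beta(27, 14)

Beta is conjugate to the binomial likelihood: posterior = Beta(α+s, β+f).
Subtract the data counts: 56−29=27, 45−31=14.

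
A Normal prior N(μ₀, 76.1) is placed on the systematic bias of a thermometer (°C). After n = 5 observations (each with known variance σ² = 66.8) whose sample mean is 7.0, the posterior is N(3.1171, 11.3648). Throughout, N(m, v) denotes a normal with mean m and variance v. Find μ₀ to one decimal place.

μ₀ = -19.0

With known observation variance, the Normal–Normal posterior has precision τ_n = τ₀ + n/σ² and mean μ_n = (τ₀μ₀ + (n/σ²)x̄)/τ_n.
Here τ₀ = 1/76.1 = 0.013141 and τ_data = 5/66.8 = 0.074850, so τ_n = 0.087991.
Rearranging for μ₀: μ₀ = (μ_n·τ_n − τ_data·x̄)/τ₀ = (3.1171·0.087991 − 0.074850·7.0) / 0.013141 = -0.249673/0.013141 ≈ -19.0.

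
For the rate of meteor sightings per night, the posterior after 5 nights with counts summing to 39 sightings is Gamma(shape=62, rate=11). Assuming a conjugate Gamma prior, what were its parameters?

Gamma(shape=23, rate=6)

A Gamma(α, β) prior (rate parametrization) on a Poisson rate with n observations summing to S gives posterior Gamma(α+S, β+n).
So α = 62 − 39 = 23 and β = 11 − 5 = 6.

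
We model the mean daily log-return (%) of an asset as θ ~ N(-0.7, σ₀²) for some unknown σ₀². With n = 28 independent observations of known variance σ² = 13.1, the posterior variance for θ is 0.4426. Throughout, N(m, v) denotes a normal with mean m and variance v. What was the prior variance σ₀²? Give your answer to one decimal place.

σ₀² = 8.2

Posterior precision equals prior precision plus data precision: 1/σ_n² = 1/σ₀² + n/σ².
So 1/σ₀² = 1/0.4426 − 28/13.1 = 2.259376 − 2.137405 = 0.121971.
Hence σ₀² = 1/0.121971 ≈ 8.2.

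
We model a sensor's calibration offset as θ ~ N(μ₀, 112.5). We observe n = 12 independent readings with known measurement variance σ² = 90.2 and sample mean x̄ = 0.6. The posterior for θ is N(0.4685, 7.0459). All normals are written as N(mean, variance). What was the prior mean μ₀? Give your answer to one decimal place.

μ₀ = -1.5

The posterior mean is a precision-weighted average: μ_n = (τ₀μ₀ + τ_data·x̄)/(τ₀+τ_data), with τ₀=1/σ₀² and τ_data=n/σ².
Here τ₀ = 1/112.5 = 0.008889 and τ_data = 12/90.2 = 0.133038, so τ_n = 0.141927.
Rearranging for μ₀: μ₀ = (μ_n·τ_n − τ_data·x̄)/τ₀ = (0.4685·0.141927 − 0.133038·0.6) / 0.008889 = -0.013330/0.008889 ≈ -1.5.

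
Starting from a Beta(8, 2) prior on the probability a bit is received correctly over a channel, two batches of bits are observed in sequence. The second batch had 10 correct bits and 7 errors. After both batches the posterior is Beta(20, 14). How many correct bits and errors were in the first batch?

2 correct bits and 5 errors

Because Beta–binomial updating is additive in the counts, the combined data contributed (α_post−α_prior, β_post−β_prior) successes and failures.
Total across both batches: 20−8=12 correct bits, 14−2=12 errors.
Subtract the second batch: 12−10=2 correct bits and 12−7=5 errors.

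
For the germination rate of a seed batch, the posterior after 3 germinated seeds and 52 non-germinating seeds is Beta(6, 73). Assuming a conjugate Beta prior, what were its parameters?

Beta(3, 21)

Beta is conjugate to the binomial likelihood: posterior = Beta(a+s, b+f).
Subtract the data counts: 6−3=3, 73−52=21.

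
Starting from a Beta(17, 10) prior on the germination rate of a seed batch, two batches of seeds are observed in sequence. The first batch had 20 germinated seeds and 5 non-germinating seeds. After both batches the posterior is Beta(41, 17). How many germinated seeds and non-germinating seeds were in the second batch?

4 germinated seeds and 2 non-germinating seeds

Sequential conjugate updates are equivalent to a single update on the pooled data, so total successes = posterior α − prior α and total failures = posterior β − prior β.
Total across both batches: 41−17=24 germinated seeds, 17−10=7 non-germinating seeds.
Subtract the first batch: 24−20=4 germinated seeds and 7−5=2 non-germinating seeds.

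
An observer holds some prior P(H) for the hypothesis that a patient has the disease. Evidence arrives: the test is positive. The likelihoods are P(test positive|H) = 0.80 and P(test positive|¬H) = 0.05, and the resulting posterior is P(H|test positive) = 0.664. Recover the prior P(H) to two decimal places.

P(H) = 0.11

Bayes' rule in odds form gives O(H|E) = O(H)·[P(E|H)/P(E|¬H)], hence O(H) = O(H|E)/LR.
Posterior odds = 0.664/(1−0.664) = 1.9762. LR = 0.80/0.05 = 16.0000.
Prior odds = 1.9762/16.0000 = 0.1235, so P(H) = 0.1235/(1+0.1235) ≈ 0.11.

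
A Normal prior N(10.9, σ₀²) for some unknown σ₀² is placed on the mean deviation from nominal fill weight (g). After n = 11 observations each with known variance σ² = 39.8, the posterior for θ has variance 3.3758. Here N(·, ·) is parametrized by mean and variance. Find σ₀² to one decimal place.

Posterior precision equals prior precision plus data precision: 1/σ_n² = 1/σ₀² + n/σ².
So 1/σ₀² = 1/3.3758 − 11/39.8 = 0.296226 − 0.276382 = 0.019844.
Hence σ₀² = 1/0.019844 ≈ 50.4.

σ₀² = 50.4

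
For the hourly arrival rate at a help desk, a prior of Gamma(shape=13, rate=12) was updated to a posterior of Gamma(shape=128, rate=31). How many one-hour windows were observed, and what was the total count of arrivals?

n = 19 one-hour windows with total 115 arrivals

Gamma–Poisson conjugacy: posterior shape = α + Σxᵢ, posterior rate = β + n.
Matching: Σxᵢ = 128 − 13 = 115 and n = 31 − 12 = 19.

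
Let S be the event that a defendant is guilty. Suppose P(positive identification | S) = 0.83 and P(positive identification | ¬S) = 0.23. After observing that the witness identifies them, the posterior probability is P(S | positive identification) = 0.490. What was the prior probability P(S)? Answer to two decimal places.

In odds form, posterior odds = prior odds × likelihood ratio, so prior odds = posterior odds ÷ LR.
Posterior odds = 0.490/(1−0.490) = 0.9608. LR = 0.83/0.23 = 3.6087.
Prior odds = 0.9608/3.6087 = 0.2662, so P(S) = 0.2662/(1+0.2662) ≈ 0.21.

P(S) = 0.21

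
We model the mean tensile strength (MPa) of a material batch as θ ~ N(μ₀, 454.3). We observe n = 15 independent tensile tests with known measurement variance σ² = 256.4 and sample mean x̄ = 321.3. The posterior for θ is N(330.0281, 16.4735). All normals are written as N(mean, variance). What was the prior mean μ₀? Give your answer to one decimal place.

With known observation variance, the Normal–Normal posterior has precision τ_n = τ₀ + n/σ² and mean μ_n = (τ₀μ₀ + (n/σ²)x̄)/τ_n.
Here τ₀ = 1/454.3 = 0.002201 and τ_data = 15/256.4 = 0.058502, so τ_n = 0.060703.
Rearranging for μ₀: μ₀ = (μ_n·τ_n − τ_data·x̄)/τ₀ = (330.0281·0.060703 − 0.058502·321.3) / 0.002201 = 1.237003/0.002201 ≈ 562.0.

μ₀ = 562.0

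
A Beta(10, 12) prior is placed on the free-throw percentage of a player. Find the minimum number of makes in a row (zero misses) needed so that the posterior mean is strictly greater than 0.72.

k = 21

After k makes and 0 misses the posterior is Beta(10+k, 12), with mean (10+k)/(10+12+k).
Set (10+k)/(22+k) > 0.72 and solve: k > (0.72·22 − 10)/(1 − 0.72) = 20.857.
The smallest integer exceeding 20.857 is 21, and checking k=21: (31)/(43) = 0.7209 > 0.72.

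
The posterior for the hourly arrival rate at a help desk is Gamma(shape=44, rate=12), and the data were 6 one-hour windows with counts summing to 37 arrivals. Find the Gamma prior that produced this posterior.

Gamma(shape=7, rate=6)

A Gamma(α, β) prior (rate parametrization) on a Poisson rate with n observations summing to S gives posterior Gamma(α+S, β+n).
So α = 44 − 37 = 7 and β = 12 − 6 = 6.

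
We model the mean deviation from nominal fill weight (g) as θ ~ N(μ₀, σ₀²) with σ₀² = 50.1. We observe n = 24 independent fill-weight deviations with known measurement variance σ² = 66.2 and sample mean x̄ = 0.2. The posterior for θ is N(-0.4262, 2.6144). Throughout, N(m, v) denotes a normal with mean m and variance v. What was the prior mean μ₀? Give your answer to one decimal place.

μ₀ = -11.8

With known observation variance, the Normal–Normal posterior has precision τ_n = τ₀ + n/σ² and mean μ_n = (τ₀μ₀ + (n/σ²)x̄)/τ_n.
Here τ₀ = 1/50.1 = 0.019960 and τ_data = 24/66.2 = 0.362538, so τ_n = 0.382498.
Rearranging for μ₀: μ₀ = (μ_n·τ_n − τ_data·x̄)/τ₀ = (-0.4262·0.382498 − 0.362538·0.2) / 0.019960 = -0.235528/0.019960 ≈ -11.8.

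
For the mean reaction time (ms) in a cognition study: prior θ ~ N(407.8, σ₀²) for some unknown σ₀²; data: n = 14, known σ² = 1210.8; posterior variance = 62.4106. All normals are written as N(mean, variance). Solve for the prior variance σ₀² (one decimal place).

For the Normal–Normal model with known σ², precisions add: τ_n = τ₀ + n/σ².
So 1/σ₀² = 1/62.4106 − 14/1210.8 = 0.016023 − 0.011563 = 0.004460.
Hence σ₀² = 1/0.004460 ≈ 224.2.

σ₀² = 224.2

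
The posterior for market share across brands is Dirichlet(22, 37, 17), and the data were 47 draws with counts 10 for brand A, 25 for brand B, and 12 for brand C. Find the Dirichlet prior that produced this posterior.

For a Dirichlet(α) prior with multinomial counts c, the posterior is Dirichlet(α + c) componentwise.
Subtract each count from the matching posterior parameter: 22−10=12, 37−25=12, 17−12=5.

Dirichlet(12, 12, 5)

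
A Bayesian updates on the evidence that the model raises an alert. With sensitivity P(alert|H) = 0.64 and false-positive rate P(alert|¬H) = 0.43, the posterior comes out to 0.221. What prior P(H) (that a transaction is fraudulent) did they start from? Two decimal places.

P(H) = 0.16

Bayes' rule in odds form gives O(H|E) = O(H)·[P(E|H)/P(E|¬H)], hence O(H) = O(H|E)/LR.
Posterior odds = 0.221/(1−0.221) = 0.2837. LR = 0.64/0.43 = 1.4884.
Prior odds = 0.2837/1.4884 = 0.1906, so P(H) = 0.1906/(1+0.1906) ≈ 0.16.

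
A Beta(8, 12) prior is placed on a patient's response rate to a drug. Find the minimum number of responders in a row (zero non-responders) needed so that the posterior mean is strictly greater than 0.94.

After k responders and 0 non-responders the posterior is Beta(8+k, 12), with mean (8+k)/(8+12+k).
Set (8+k)/(20+k) > 0.94 and solve: k > (0.94·20 − 8)/(1 − 0.94) = 180.000.
The smallest integer exceeding 180.000 is 181.

k = 181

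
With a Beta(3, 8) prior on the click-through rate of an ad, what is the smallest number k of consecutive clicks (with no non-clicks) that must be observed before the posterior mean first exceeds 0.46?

After k clicks and 0 non-clicks the posterior is Beta(3+k, 8), with mean (3+k)/(3+8+k).
Set (3+k)/(11+k) > 0.46 and solve: k > (0.46·11 − 3)/(1 − 0.46) = 3.815.
The smallest integer exceeding 3.815 is 4.

k = 4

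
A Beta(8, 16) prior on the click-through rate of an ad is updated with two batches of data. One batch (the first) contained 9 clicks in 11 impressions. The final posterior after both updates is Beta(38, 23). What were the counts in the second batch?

Sequential conjugate updates are equivalent to a single update on the pooled data, so total successes = posterior α − prior α and total failures = posterior β − prior β.
Total across both batches: 38−8=30 clicks, 23−16=7 non-clicks.
Subtract the first batch: 30−9=21 clicks and 7−2=5 non-clicks.

21 clicks and 5 non-clicks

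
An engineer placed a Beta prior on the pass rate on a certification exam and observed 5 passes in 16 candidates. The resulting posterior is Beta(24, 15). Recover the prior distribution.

Beta(19, 4)

Beta is conjugate to the binomial likelihood: posterior = Beta(a+s, b+f).
Subtract the data counts: 24−5=19, 15−11=4.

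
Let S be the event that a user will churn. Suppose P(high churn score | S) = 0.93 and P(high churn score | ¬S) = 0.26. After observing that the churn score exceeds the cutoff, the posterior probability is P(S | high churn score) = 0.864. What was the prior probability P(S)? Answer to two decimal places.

Bayes' rule in odds form gives O(S|E) = O(S)·[P(E|S)/P(E|¬S)], hence O(S) = O(S|E)/LR.
Posterior odds = 0.864/(1−0.864) = 6.3529. LR = 0.93/0.26 = 3.5769.
Prior odds = 6.3529/3.5769 = 1.7761, so P(S) = 1.7761/(1+1.7761) ≈ 0.64.

P(S) = 0.64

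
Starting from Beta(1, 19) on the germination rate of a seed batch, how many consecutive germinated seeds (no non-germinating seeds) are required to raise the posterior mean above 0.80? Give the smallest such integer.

k = 76

After k germinated seeds and 0 non-germinating seeds the posterior is Beta(1+k, 19), with mean (1+k)/(1+19+k).
Set (1+k)/(20+k) > 0.80 and solve: k > (0.80·20 − 1)/(1 − 0.80) = 75.000.
The smallest integer exceeding 75.000 is 76.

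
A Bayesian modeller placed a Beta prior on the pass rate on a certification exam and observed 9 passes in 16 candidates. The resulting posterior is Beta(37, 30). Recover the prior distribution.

Beta(28, 23)

Under Beta–binomial conjugacy the posterior parameters are (a+s, b+f).
So a = 37 − 9 = 28 and b = 30 − 7 = 23.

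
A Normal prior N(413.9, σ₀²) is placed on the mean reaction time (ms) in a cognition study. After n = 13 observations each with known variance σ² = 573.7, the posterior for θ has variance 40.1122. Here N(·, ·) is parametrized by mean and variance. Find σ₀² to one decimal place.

σ₀² = 440.5

For the Normal–Normal model with known σ², precisions add: τ_n = τ₀ + n/σ².
So 1/σ₀² = 1/40.1122 − 13/573.7 = 0.024930 − 0.022660 = 0.002270.
Hence σ₀² = 1/0.002270 ≈ 440.5.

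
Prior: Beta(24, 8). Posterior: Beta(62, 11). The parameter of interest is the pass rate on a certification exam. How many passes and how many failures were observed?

38 passes and 3 failures

Beta is conjugate to the binomial likelihood: posterior = Beta(a+s, b+f).
So s = 62 − 24 = 38 and f = 11 − 8 = 3.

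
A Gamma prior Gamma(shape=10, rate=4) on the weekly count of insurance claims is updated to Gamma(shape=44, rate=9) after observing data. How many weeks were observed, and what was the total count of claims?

A Gamma(α, β) prior (rate parametrization) on a Poisson rate with n observations summing to S gives posterior Gamma(α+S, β+n).
Matching: Σxᵢ = 44 − 10 = 34 and n = 9 − 4 = 5.

n = 5 weeks with total 34 claims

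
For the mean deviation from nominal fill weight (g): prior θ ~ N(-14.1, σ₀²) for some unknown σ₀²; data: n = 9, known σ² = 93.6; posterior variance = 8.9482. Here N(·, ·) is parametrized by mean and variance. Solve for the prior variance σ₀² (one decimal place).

σ₀² = 64.1

For the Normal–Normal model with known σ², precisions add: τ_n = τ₀ + n/σ².
So 1/σ₀² = 1/8.9482 − 9/93.6 = 0.111754 − 0.096154 = 0.015600.
Hence σ₀² = 1/0.015600 ≈ 64.1.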